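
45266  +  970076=1015342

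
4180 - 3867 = 313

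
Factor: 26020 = 2^2*5^1*1301^1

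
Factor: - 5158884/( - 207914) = 2579442/103957   =  2^1 * 3^1*7^( - 1)*14851^( -1)*429907^1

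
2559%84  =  39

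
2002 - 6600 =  - 4598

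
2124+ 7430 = 9554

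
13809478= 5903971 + 7905507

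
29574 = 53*558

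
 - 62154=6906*(-9 )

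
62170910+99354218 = 161525128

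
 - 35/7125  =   - 1 + 1418/1425  =  - 0.00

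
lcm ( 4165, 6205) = 304045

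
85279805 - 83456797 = 1823008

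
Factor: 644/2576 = 1/4  =  2^( - 2)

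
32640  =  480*68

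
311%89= 44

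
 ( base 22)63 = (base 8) 207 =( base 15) 90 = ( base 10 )135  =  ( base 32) 47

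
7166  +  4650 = 11816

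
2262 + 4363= 6625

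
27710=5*5542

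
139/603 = 139/603 = 0.23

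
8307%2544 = 675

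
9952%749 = 215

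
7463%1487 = 28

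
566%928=566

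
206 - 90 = 116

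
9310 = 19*490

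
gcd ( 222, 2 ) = 2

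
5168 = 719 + 4449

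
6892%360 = 52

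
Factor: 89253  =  3^2*47^1*211^1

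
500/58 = 8+18/29 =8.62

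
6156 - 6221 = - 65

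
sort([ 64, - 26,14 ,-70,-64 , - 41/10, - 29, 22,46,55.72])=[ - 70,-64, - 29, - 26, - 41/10, 14,22, 46, 55.72, 64]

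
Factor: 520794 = 2^1*3^2*28933^1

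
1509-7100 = -5591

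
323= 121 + 202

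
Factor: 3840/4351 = 2^8*3^1 * 5^1*19^(  -  1)*229^(-1 )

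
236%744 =236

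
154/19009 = 154/19009  =  0.01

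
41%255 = 41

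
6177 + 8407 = 14584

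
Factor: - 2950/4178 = - 1475/2089 = - 5^2*59^1 * 2089^ (  -  1) 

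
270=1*270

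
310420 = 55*5644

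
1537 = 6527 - 4990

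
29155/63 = 462+7/9= 462.78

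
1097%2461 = 1097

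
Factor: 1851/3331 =3^1 * 617^1 * 3331^( - 1) 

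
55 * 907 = 49885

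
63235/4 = 15808 + 3/4 = 15808.75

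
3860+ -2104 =1756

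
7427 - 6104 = 1323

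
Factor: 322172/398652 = 3^(  -  1) * 139^(-1) * 337^1 = 337/417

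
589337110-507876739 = 81460371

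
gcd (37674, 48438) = 5382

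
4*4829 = 19316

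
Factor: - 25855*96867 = -2504496285 = - 3^2*5^1 * 47^1*229^1*5171^1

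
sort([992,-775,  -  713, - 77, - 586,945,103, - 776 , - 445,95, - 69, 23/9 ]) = [ - 776,-775,  -  713 , - 586, -445, - 77, - 69, 23/9,95, 103, 945, 992] 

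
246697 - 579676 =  - 332979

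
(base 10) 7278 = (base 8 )16156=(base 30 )82I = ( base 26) ajo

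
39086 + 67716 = 106802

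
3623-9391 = - 5768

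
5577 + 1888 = 7465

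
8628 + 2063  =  10691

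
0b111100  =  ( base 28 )24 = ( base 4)330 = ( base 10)60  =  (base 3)2020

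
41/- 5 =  - 9 + 4/5=-  8.20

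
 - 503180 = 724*( - 695 )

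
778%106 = 36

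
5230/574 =2615/287 =9.11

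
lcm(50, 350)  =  350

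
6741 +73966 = 80707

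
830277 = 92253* 9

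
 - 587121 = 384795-971916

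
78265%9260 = 4185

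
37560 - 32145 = 5415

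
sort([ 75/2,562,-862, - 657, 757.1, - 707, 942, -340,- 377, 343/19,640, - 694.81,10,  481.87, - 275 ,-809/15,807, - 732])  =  [  -  862,  -  732, - 707, - 694.81,-657, -377,-340,-275  , - 809/15, 10, 343/19 , 75/2,  481.87,562,640, 757.1,  807  ,  942 ]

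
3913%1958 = 1955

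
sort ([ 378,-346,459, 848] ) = [ - 346,378 , 459,848 ]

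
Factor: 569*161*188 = 2^2*7^1 * 23^1 *47^1 *569^1 = 17222492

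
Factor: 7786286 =2^1*71^1*54833^1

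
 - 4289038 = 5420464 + -9709502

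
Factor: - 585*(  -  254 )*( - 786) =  - 2^2*3^3*5^1*13^1*127^1 * 131^1 =-  116791740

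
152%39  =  35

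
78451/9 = 78451/9=8716.78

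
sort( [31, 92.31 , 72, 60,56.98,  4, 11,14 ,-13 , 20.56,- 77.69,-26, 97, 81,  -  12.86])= [  -  77.69,-26, - 13,-12.86, 4,11, 14, 20.56, 31, 56.98, 60, 72,81, 92.31, 97]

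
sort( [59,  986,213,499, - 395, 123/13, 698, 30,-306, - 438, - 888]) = [ - 888, - 438, - 395, - 306,123/13, 30,59,213, 499, 698, 986]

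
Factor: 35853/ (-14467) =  - 57/23 = -3^1*19^1*23^( - 1) 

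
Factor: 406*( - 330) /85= - 26796/17 = -2^2*3^1*7^1*11^1*17^( - 1 ) * 29^1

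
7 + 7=14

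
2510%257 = 197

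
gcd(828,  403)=1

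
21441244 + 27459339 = 48900583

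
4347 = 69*63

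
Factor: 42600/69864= 5^2*41^(-1) = 25/41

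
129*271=34959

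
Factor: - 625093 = -7^2*12757^1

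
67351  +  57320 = 124671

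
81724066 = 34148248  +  47575818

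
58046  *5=290230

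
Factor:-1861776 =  - 2^4*3^2 * 7^1*1847^1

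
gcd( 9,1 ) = 1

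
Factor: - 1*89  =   - 89  =  - 89^1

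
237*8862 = 2100294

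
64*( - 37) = -2368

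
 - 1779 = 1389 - 3168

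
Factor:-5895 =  - 3^2*5^1*131^1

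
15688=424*37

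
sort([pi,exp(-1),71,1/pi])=[ 1/pi, exp(-1 ),pi,71] 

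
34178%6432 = 2018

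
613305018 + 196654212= 809959230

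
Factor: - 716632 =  - 2^3*7^1 *67^1 *191^1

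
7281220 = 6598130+683090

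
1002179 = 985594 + 16585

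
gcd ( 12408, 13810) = 2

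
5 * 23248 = 116240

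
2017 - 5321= -3304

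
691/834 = 691/834 = 0.83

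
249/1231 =249/1231=   0.20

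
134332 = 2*67166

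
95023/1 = 95023 = 95023.00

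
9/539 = 9/539 = 0.02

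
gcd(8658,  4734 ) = 18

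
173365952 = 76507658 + 96858294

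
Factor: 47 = 47^1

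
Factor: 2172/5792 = 2^( - 3 )*3^1 = 3/8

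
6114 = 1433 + 4681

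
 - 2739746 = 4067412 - 6807158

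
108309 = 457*237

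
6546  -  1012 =5534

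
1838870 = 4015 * 458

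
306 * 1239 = 379134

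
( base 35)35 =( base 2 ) 1101110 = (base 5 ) 420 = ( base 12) 92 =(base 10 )110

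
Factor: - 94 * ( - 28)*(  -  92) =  - 2^5*7^1 * 23^1*47^1 = - 242144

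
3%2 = 1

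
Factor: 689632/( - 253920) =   -  3^( - 1)*5^(-1)*23^ (-1 )*937^1 = -937/345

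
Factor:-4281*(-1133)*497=2410635381 = 3^1*7^1*11^1*71^1*103^1 * 1427^1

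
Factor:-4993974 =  - 2^1 * 3^4*29^1 * 1063^1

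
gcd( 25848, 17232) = 8616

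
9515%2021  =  1431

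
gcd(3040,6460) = 380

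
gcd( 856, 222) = 2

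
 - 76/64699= - 1+64623/64699 = - 0.00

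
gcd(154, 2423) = 1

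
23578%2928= 154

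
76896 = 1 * 76896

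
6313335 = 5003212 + 1310123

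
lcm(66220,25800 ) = 1986600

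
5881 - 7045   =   - 1164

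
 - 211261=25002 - 236263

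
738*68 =50184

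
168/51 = 3+ 5/17 = 3.29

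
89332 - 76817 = 12515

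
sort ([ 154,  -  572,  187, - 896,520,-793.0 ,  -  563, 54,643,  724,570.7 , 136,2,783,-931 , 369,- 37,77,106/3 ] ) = [- 931 , - 896,-793.0, - 572, -563, - 37, 2,  106/3, 54, 77,136, 154, 187,369, 520,  570.7,  643,724, 783 ] 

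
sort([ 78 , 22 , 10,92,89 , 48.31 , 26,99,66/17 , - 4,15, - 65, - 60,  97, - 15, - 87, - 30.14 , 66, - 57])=[ - 87, - 65, - 60, -57, - 30.14, - 15, - 4, 66/17,  10, 15, 22,26, 48.31,66, 78,89,  92,97,99]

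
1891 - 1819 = 72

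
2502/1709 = 1+793/1709=1.46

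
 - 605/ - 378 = 1 + 227/378 = 1.60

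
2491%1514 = 977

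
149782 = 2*74891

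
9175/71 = 129+16/71 = 129.23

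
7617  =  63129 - 55512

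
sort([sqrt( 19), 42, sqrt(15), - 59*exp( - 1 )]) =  [ - 59*exp( - 1 ),sqrt(15 ),sqrt(19 ), 42]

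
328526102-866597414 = - 538071312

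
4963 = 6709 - 1746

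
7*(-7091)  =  -49637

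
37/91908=1/2484 = 0.00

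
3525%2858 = 667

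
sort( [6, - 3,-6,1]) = [ - 6, -3, 1, 6 ] 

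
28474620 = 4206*6770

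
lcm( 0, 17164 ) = 0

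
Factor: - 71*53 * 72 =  - 270936 = - 2^3*3^2*53^1*71^1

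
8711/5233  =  8711/5233 = 1.66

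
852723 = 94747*9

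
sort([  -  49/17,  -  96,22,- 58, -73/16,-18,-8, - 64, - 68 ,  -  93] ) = [- 96, - 93,-68, - 64 ,-58, - 18, - 8, -73/16,-49/17, 22]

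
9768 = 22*444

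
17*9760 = 165920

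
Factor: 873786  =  2^1 *3^1*137^1 *1063^1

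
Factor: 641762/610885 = 58342/55535 = 2^1*5^ ( - 1)*29^( - 1) *31^1*383^( - 1)*941^1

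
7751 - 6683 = 1068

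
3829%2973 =856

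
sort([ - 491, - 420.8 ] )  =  [ - 491, - 420.8]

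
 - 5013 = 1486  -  6499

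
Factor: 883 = 883^1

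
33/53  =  33/53= 0.62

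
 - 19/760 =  - 1/40 = - 0.03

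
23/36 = 23/36  =  0.64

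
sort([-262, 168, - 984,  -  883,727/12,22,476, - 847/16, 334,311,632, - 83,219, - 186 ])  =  [-984, - 883, - 262, - 186, - 83, -847/16, 22,727/12,168,219,311,334,476,632 ] 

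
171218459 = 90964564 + 80253895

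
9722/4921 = 1 + 4801/4921  =  1.98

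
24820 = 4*6205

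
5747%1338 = 395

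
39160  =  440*89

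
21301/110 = 21301/110= 193.65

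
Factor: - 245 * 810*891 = -176818950 = -2^1*3^8*5^2 * 7^2*11^1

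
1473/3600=491/1200 = 0.41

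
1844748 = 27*68324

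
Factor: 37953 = 3^2*4217^1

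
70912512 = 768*92334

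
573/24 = 23 + 7/8 = 23.88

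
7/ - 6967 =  -7/6967 = - 0.00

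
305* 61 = 18605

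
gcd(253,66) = 11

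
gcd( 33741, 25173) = 9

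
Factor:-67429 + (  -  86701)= - 2^1 * 5^1*15413^1 = - 154130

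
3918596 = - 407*(-9628 ) 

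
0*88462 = 0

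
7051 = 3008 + 4043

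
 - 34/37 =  - 1 + 3/37 = -  0.92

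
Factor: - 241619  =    -  7^2*4931^1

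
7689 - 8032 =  - 343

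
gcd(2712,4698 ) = 6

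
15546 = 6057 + 9489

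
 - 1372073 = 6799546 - 8171619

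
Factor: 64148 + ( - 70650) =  - 2^1*3251^1 = - 6502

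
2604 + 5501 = 8105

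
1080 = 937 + 143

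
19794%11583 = 8211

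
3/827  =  3/827 =0.00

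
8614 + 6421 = 15035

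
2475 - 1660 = 815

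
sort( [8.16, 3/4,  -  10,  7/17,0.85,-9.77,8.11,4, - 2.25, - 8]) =[ - 10, - 9.77, - 8, - 2.25 , 7/17, 3/4,0.85,4,8.11,8.16 ] 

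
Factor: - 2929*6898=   - 2^1 * 29^1* 101^1* 3449^1 = -20204242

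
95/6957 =95/6957  =  0.01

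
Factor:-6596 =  - 2^2* 17^1*97^1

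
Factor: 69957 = 3^3*2591^1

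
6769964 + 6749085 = 13519049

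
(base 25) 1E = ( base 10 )39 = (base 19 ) 21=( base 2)100111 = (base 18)23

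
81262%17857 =9834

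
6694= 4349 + 2345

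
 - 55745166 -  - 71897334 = 16152168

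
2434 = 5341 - 2907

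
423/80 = 423/80= 5.29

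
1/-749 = -1  +  748/749 = - 0.00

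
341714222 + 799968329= 1141682551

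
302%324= 302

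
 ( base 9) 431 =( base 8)540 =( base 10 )352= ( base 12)254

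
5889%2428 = 1033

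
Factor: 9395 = 5^1*1879^1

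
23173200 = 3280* 7065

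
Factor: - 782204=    - 2^2  *  17^1*11503^1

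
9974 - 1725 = 8249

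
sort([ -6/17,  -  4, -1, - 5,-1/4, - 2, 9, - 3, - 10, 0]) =[ - 10 , - 5, - 4 , - 3,-2, - 1, - 6/17, - 1/4,  0, 9]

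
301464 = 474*636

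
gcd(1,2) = 1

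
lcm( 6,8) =24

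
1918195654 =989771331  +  928424323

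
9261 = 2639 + 6622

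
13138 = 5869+7269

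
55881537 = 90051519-34169982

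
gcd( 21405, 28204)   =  1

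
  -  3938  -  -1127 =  - 2811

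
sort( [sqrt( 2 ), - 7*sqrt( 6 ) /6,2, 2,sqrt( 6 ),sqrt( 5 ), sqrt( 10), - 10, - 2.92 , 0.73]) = [ - 10, -2.92, - 7 * sqrt( 6 ) /6,0.73,sqrt(2),  2,2,sqrt( 5),sqrt(6), sqrt(10 )] 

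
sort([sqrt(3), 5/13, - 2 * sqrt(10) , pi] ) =[ - 2*sqrt( 10 ),5/13, sqrt ( 3 ), pi]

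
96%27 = 15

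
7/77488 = 7/77488 = 0.00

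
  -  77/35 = - 11/5 = -2.20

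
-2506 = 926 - 3432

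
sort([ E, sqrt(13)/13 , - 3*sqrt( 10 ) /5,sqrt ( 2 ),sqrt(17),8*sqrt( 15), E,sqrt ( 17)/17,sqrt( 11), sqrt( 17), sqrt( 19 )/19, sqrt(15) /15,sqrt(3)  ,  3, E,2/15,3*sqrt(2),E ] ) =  [ -3*sqrt(10)/5, 2/15, sqrt( 19 ) /19 , sqrt( 17)/17,  sqrt (15 ) /15 , sqrt(13) /13,sqrt( 2), sqrt(3), E, E,E,E,3,sqrt (11),sqrt( 17),sqrt(17 ),3*sqrt( 2),8 * sqrt ( 15)] 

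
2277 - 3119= - 842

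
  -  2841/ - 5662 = 2841/5662= 0.50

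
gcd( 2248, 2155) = 1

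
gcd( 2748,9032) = 4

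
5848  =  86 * 68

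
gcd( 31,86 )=1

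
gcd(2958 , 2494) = 58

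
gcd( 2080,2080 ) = 2080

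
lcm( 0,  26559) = 0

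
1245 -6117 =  - 4872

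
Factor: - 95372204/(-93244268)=13^(  -  1 )*109^(-1 )*151^1*16451^( - 1 )*157901^1 = 23843051/23311067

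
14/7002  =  7/3501 =0.00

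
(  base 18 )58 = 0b1100010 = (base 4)1202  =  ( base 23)46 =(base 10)98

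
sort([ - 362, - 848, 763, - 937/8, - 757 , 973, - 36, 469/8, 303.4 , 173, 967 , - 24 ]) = [ - 848, - 757,  -  362, - 937/8 , - 36, - 24,469/8, 173 , 303.4, 763, 967  ,  973 ]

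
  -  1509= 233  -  1742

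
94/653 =94/653 = 0.14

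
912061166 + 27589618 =939650784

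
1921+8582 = 10503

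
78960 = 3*26320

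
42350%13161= 2867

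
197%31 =11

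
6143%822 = 389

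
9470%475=445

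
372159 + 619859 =992018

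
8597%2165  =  2102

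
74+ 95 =169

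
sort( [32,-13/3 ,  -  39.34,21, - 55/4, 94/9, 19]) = [ - 39.34, - 55/4, - 13/3,94/9,19, 21,32]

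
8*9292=74336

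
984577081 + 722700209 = 1707277290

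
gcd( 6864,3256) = 88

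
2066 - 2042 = 24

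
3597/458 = 3597/458=7.85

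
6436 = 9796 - 3360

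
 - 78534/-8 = 39267/4=9816.75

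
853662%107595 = 100497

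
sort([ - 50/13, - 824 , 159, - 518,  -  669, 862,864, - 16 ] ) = [ - 824,-669, - 518,- 16, - 50/13, 159,  862 , 864] 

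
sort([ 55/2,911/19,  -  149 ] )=[ - 149,55/2,911/19]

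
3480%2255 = 1225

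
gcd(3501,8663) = 1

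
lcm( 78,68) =2652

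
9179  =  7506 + 1673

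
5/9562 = 5/9562   =  0.00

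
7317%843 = 573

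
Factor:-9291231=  - 3^2*17^1*60727^1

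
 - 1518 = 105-1623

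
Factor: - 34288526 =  - 2^1 * 17144263^1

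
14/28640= 7/14320 = 0.00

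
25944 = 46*564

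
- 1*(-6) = 6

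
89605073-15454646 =74150427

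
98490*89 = 8765610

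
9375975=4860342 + 4515633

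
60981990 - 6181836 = 54800154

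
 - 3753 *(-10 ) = 37530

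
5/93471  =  5/93471 = 0.00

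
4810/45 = 106+8/9 = 106.89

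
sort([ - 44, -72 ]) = [ - 72, - 44 ] 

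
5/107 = 5/107 = 0.05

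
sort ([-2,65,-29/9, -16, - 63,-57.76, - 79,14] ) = [  -  79, - 63,-57.76, - 16, - 29/9, - 2, 14,65]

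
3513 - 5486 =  - 1973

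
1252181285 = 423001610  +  829179675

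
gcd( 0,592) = 592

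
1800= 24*75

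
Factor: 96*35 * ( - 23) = - 2^5  *  3^1*5^1*7^1* 23^1 = -77280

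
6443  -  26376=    - 19933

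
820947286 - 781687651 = 39259635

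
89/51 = 89/51 =1.75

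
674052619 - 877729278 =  - 203676659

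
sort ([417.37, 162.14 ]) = [162.14, 417.37]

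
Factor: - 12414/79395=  - 4138/26465 = - 2^1*5^( - 1)*67^ ( - 1)*79^( - 1)*2069^1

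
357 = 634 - 277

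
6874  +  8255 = 15129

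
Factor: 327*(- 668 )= -218436 = - 2^2*3^1*109^1  *  167^1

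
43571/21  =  43571/21= 2074.81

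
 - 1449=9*(-161) 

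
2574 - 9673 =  - 7099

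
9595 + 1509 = 11104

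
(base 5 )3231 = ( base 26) GP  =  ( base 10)441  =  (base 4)12321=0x1B9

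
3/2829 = 1/943= 0.00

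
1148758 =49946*23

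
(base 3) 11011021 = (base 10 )3031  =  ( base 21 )6I7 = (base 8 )5727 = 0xBD7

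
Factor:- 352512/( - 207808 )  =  2^2*3^4*191^(-1) = 324/191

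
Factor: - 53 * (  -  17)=17^1*53^1  =  901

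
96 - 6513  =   - 6417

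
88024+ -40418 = 47606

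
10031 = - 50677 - -60708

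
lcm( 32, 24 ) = 96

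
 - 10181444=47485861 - 57667305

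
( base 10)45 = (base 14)33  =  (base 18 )29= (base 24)1L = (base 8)55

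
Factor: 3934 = 2^1*7^1*281^1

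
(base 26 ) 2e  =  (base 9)73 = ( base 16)42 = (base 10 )66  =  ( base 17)3F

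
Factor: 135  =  3^3*5^1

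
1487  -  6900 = -5413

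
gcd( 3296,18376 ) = 8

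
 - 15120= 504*( - 30 ) 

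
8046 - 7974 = 72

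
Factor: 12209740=2^2*5^1*17^1 * 35911^1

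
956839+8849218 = 9806057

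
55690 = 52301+3389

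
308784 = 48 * 6433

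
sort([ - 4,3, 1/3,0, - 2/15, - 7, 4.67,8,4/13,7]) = [ - 7, - 4, - 2/15,0,4/13,1/3,3,4.67, 7, 8]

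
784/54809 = 784/54809= 0.01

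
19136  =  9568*2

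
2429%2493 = 2429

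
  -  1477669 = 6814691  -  8292360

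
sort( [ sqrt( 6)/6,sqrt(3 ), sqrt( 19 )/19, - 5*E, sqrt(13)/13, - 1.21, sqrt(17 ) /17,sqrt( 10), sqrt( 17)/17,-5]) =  [ - 5*E,-5 , - 1.21, sqrt(19)/19,sqrt( 17)/17, sqrt( 17)/17, sqrt( 13)/13,sqrt(6)/6, sqrt( 3) , sqrt( 10) ]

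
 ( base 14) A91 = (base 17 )73D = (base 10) 2087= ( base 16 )827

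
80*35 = 2800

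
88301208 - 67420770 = 20880438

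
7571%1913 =1832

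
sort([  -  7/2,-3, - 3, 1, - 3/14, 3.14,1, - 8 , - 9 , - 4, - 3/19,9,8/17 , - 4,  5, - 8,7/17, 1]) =[-9 ,-8, - 8, - 4,-4, - 7/2, - 3 , - 3, - 3/14, - 3/19,7/17 , 8/17,1,1, 1,3.14,5, 9 ]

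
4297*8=34376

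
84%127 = 84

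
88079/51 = 88079/51 = 1727.04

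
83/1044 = 83/1044 = 0.08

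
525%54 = 39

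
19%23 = 19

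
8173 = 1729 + 6444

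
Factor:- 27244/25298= -2^1  *  7^1 * 13^( - 1 ) = - 14/13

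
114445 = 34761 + 79684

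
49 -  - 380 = 429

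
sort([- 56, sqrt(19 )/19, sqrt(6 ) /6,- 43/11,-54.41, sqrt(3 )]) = [ - 56, - 54.41,-43/11, sqrt(19)/19,  sqrt(6)/6, sqrt ( 3) ]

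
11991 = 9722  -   - 2269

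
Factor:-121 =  - 11^2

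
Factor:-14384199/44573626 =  - 2^( - 1)*3^1*17^ (- 2)  *67^( -1)*1151^( - 1)*4794733^1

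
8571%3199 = 2173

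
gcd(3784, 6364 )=172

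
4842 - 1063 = 3779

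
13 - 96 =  - 83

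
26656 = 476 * 56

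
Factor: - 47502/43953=- 2^1*3^1 *7^(  -  1)*23^ ( - 1)*29^1   =  - 174/161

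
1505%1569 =1505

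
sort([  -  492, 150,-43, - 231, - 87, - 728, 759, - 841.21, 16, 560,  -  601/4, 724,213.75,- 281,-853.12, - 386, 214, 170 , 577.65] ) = [  -  853.12, - 841.21,-728, - 492, - 386, - 281, -231,-601/4,-87,  -  43,16, 150, 170,213.75, 214 , 560,577.65,724, 759 ] 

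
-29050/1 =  - 29050 = - 29050.00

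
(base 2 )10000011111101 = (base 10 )8445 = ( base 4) 2003331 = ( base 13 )3AC8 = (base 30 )9BF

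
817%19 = 0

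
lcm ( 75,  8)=600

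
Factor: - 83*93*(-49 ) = 378231 = 3^1*7^2*31^1*83^1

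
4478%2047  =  384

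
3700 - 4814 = - 1114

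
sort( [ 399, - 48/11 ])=[- 48/11, 399]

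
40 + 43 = 83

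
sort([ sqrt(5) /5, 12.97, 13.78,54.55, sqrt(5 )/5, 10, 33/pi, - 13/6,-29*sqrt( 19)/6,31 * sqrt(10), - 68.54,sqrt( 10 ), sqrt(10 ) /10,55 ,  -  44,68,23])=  [-68.54, - 44, - 29*sqrt(19) /6, - 13/6,sqrt(10)/10,sqrt( 5 ) /5,sqrt(5)/5,sqrt(10), 10, 33/pi,12.97,  13.78, 23 , 54.55,  55 , 68, 31*sqrt( 10 ) ] 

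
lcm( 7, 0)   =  0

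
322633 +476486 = 799119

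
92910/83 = 1119+33/83  =  1119.40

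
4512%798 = 522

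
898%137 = 76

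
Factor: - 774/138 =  - 129/23 = - 3^1*23^( - 1) * 43^1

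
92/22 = 4 + 2/11  =  4.18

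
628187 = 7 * 89741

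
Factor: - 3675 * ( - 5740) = 21094500 = 2^2 * 3^1*5^3*7^3 * 41^1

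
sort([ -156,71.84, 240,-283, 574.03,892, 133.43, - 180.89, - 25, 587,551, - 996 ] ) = [ - 996, - 283, - 180.89, - 156, - 25, 71.84, 133.43,240, 551, 574.03 , 587, 892]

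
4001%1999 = 3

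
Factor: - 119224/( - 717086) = 59612/358543=2^2 * 7^1*59^(-2)*103^( - 1) * 2129^1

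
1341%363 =252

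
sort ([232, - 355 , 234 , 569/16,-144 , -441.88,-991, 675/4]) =[ - 991,-441.88, - 355 ,-144, 569/16, 675/4, 232 , 234]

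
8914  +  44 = 8958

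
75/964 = 75/964 =0.08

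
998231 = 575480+422751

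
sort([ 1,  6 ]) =[1,  6]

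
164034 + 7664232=7828266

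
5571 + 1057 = 6628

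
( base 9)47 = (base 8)53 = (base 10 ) 43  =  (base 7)61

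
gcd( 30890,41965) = 5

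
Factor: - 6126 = - 2^1*3^1*1021^1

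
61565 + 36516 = 98081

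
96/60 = 8/5 = 1.60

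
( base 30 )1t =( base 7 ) 113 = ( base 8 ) 73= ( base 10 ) 59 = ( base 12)4b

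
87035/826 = 87035/826 = 105.37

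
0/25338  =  0 = 0.00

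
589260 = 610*966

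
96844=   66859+29985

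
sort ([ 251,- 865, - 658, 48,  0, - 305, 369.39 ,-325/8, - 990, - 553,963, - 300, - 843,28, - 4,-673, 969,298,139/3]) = [ - 990, - 865, - 843, - 673, - 658, - 553,-305, - 300, - 325/8, - 4, 0,  28,139/3, 48, 251,298,369.39, 963, 969]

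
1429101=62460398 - 61031297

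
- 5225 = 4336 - 9561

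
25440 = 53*480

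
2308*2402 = 5543816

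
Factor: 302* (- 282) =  - 2^2*3^1*47^1*151^1 = -85164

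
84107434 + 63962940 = 148070374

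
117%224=117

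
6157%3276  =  2881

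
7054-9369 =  - 2315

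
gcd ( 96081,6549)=3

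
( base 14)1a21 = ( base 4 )1021331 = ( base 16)127D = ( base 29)5i6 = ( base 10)4733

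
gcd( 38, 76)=38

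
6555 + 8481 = 15036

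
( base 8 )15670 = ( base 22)EEC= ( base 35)5RQ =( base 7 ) 26455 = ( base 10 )7096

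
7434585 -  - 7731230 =15165815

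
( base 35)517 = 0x1817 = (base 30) 6PH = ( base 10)6167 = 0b1100000010111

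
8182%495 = 262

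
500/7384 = 125/1846=0.07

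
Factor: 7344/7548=2^2*3^2*37^( - 1 )  =  36/37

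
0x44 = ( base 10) 68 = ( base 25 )2I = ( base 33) 22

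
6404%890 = 174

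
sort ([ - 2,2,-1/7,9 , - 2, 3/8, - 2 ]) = [-2, - 2, - 2, - 1/7 , 3/8,2,  9] 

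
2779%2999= 2779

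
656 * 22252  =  14597312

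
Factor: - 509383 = -7^1*53^1 *1373^1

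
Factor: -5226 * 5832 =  -2^4 * 3^7 * 13^1*67^1=- 30478032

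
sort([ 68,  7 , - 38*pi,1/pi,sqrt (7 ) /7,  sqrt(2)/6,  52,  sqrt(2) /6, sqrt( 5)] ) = [ -38*pi,  sqrt( 2)/6, sqrt( 2) /6,1/pi , sqrt(7)/7,sqrt( 5 ),7, 52, 68 ] 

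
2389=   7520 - 5131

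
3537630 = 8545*414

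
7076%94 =26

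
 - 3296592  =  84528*( - 39)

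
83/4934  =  83/4934 = 0.02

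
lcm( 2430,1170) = 31590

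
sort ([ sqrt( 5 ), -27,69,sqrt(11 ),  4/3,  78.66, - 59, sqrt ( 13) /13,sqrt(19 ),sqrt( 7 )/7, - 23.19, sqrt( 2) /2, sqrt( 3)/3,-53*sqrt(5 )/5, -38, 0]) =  [ - 59, - 38, - 27 , - 53*sqrt(5) /5, - 23.19,0,sqrt(13 )/13,sqrt(7) /7 , sqrt(3)/3,sqrt( 2)/2,4/3,sqrt(5), sqrt(11), sqrt( 19), 69, 78.66 ]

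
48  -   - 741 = 789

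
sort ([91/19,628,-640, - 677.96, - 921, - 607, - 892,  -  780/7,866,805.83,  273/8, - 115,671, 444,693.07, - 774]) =[  -  921, - 892,-774,- 677.96, - 640, - 607,-115, -780/7, 91/19,273/8,444, 628, 671,693.07,805.83 , 866 ]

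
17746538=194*91477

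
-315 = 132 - 447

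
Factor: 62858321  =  62858321^1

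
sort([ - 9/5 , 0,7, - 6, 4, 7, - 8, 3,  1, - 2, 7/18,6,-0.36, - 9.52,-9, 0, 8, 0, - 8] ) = [ - 9.52, -9, - 8, - 8, - 6,-2, -9/5, - 0.36,0 , 0,  0, 7/18,1, 3 , 4 , 6,7, 7, 8] 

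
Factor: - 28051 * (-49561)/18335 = 5^( - 1 )*19^(-1 )*  29^1 * 193^(-1)*1709^1*28051^1= 1390235611/18335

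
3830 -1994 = 1836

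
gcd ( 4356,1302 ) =6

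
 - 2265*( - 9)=20385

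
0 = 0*52896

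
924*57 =52668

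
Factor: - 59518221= - 3^1*7^1*83^1*34147^1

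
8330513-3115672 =5214841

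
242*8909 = 2155978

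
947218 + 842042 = 1789260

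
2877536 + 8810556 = 11688092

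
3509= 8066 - 4557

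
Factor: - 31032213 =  - 3^1 * 10344071^1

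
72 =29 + 43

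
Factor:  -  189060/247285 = -276/361 = - 2^2*3^1*19^(  -  2 ) * 23^1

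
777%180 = 57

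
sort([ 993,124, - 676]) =[ - 676, 124,993]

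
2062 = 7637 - 5575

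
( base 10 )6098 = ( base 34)59c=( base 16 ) 17d2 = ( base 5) 143343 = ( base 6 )44122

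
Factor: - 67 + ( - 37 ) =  - 104 = - 2^3*13^1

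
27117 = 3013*9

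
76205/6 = 12700 + 5/6 = 12700.83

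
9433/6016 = 9433/6016 = 1.57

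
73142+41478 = 114620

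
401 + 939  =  1340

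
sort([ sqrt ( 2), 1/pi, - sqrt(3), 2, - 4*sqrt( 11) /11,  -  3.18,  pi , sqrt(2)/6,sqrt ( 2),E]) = [-3.18, - sqrt( 3), - 4* sqrt(11)/11,  sqrt (2) /6,1/pi,sqrt(  2 ), sqrt( 2 ),2, E,pi ]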